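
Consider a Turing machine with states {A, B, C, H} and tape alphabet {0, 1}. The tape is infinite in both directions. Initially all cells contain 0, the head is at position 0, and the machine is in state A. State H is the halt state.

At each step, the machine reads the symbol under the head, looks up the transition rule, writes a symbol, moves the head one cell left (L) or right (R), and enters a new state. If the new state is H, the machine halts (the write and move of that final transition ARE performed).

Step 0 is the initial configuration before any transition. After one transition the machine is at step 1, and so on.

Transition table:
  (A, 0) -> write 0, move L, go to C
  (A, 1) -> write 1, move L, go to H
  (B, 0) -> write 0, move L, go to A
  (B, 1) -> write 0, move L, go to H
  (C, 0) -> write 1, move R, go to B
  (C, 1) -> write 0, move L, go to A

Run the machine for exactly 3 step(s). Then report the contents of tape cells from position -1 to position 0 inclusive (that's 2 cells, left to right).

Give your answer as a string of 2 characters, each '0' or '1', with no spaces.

Step 1: in state A at pos 0, read 0 -> (A,0)->write 0,move L,goto C. Now: state=C, head=-1, tape[-2..1]=0000 (head:  ^)
Step 2: in state C at pos -1, read 0 -> (C,0)->write 1,move R,goto B. Now: state=B, head=0, tape[-2..1]=0100 (head:   ^)
Step 3: in state B at pos 0, read 0 -> (B,0)->write 0,move L,goto A. Now: state=A, head=-1, tape[-2..1]=0100 (head:  ^)

Answer: 10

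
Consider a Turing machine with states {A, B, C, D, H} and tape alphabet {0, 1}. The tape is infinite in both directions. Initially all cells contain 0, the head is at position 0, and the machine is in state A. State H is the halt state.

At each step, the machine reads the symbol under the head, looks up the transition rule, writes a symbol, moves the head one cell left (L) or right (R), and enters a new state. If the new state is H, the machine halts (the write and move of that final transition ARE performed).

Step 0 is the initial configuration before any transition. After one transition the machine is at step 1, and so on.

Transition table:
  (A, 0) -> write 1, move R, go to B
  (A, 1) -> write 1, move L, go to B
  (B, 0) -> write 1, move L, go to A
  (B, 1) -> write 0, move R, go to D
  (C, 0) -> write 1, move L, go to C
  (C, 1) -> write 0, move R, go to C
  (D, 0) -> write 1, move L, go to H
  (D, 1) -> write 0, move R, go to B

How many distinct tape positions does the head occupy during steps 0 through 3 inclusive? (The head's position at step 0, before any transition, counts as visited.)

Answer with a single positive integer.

Step 1: in state A at pos 0, read 0 -> (A,0)->write 1,move R,goto B. Now: state=B, head=1, tape[-1..2]=0100 (head:   ^)
Step 2: in state B at pos 1, read 0 -> (B,0)->write 1,move L,goto A. Now: state=A, head=0, tape[-1..2]=0110 (head:  ^)
Step 3: in state A at pos 0, read 1 -> (A,1)->write 1,move L,goto B. Now: state=B, head=-1, tape[-2..2]=00110 (head:  ^)
Head positions at steps 0..3: starting at 0, distinct positions visited = {-1, 0, 1} -> 3 position(s)

Answer: 3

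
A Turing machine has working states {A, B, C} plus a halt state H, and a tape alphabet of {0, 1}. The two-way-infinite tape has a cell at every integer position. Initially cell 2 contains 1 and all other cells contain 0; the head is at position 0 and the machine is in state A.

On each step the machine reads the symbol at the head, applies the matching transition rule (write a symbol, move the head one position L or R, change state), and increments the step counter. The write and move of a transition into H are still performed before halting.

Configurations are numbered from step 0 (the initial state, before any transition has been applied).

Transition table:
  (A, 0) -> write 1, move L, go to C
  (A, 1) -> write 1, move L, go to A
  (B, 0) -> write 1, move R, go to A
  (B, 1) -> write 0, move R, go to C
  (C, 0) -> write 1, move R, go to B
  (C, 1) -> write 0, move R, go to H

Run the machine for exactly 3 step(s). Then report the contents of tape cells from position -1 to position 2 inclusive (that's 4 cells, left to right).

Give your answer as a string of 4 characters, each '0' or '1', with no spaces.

Step 1: in state A at pos 0, read 0 -> (A,0)->write 1,move L,goto C. Now: state=C, head=-1, tape[-2..3]=001010 (head:  ^)
Step 2: in state C at pos -1, read 0 -> (C,0)->write 1,move R,goto B. Now: state=B, head=0, tape[-2..3]=011010 (head:   ^)
Step 3: in state B at pos 0, read 1 -> (B,1)->write 0,move R,goto C. Now: state=C, head=1, tape[-2..3]=010010 (head:    ^)

Answer: 1001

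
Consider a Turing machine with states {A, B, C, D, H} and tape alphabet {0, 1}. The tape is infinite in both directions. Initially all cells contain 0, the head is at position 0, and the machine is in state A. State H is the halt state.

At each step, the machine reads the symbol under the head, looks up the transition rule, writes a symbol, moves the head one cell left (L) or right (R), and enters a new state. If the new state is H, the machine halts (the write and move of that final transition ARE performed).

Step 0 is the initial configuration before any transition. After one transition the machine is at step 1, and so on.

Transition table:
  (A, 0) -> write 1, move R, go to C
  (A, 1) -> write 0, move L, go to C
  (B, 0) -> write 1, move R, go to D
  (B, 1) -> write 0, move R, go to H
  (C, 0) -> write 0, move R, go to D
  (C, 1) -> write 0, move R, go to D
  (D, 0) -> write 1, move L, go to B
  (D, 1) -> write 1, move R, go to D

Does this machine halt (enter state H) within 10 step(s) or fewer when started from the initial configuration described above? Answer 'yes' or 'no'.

Step 1: in state A at pos 0, read 0 -> (A,0)->write 1,move R,goto C. Now: state=C, head=1, tape[-1..2]=0100 (head:   ^)
Step 2: in state C at pos 1, read 0 -> (C,0)->write 0,move R,goto D. Now: state=D, head=2, tape[-1..3]=01000 (head:    ^)
Step 3: in state D at pos 2, read 0 -> (D,0)->write 1,move L,goto B. Now: state=B, head=1, tape[-1..3]=01010 (head:   ^)
Step 4: in state B at pos 1, read 0 -> (B,0)->write 1,move R,goto D. Now: state=D, head=2, tape[-1..3]=01110 (head:    ^)
Step 5: in state D at pos 2, read 1 -> (D,1)->write 1,move R,goto D. Now: state=D, head=3, tape[-1..4]=011100 (head:     ^)
Step 6: in state D at pos 3, read 0 -> (D,0)->write 1,move L,goto B. Now: state=B, head=2, tape[-1..4]=011110 (head:    ^)
Step 7: in state B at pos 2, read 1 -> (B,1)->write 0,move R,goto H. Now: state=H, head=3, tape[-1..4]=011010 (head:     ^)
State H reached at step 7; 7 <= 10 -> yes

Answer: yes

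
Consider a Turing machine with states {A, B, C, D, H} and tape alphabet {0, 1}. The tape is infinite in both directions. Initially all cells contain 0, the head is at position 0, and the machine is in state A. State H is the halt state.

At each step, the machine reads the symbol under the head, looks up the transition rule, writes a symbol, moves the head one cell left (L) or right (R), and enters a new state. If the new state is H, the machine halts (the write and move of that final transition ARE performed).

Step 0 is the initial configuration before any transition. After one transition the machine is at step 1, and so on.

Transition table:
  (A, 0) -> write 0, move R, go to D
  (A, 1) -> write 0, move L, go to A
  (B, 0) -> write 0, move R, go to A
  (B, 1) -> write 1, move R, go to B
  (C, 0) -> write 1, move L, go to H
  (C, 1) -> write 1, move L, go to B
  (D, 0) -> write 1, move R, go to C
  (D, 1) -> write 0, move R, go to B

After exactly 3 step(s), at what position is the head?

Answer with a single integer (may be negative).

Answer: 1

Derivation:
Step 1: in state A at pos 0, read 0 -> (A,0)->write 0,move R,goto D. Now: state=D, head=1, tape[-1..2]=0000 (head:   ^)
Step 2: in state D at pos 1, read 0 -> (D,0)->write 1,move R,goto C. Now: state=C, head=2, tape[-1..3]=00100 (head:    ^)
Step 3: in state C at pos 2, read 0 -> (C,0)->write 1,move L,goto H. Now: state=H, head=1, tape[-1..3]=00110 (head:   ^)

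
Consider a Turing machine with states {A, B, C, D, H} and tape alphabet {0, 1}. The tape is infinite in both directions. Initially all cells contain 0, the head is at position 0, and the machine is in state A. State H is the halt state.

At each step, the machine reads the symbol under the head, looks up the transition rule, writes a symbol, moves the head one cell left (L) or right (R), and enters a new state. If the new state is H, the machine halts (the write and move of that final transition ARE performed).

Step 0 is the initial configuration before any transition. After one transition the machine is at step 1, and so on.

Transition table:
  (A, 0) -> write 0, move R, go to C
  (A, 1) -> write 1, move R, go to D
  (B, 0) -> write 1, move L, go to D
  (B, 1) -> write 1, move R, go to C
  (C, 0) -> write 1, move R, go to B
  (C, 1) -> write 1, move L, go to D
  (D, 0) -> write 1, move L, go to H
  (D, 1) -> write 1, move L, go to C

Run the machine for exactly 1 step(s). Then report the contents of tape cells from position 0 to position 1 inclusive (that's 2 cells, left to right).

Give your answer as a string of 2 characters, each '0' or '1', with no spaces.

Answer: 00

Derivation:
Step 1: in state A at pos 0, read 0 -> (A,0)->write 0,move R,goto C. Now: state=C, head=1, tape[-1..2]=0000 (head:   ^)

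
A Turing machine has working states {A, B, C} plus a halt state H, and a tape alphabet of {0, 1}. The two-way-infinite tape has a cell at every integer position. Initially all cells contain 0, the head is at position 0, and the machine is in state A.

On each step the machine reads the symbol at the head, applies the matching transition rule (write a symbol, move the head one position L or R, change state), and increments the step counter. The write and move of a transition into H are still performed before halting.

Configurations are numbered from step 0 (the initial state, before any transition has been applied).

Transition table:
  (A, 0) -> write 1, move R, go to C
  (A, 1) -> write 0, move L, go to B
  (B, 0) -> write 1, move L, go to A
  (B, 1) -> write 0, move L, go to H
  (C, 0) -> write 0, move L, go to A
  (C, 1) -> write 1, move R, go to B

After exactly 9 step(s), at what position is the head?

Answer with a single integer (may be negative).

Step 1: in state A at pos 0, read 0 -> (A,0)->write 1,move R,goto C. Now: state=C, head=1, tape[-1..2]=0100 (head:   ^)
Step 2: in state C at pos 1, read 0 -> (C,0)->write 0,move L,goto A. Now: state=A, head=0, tape[-1..2]=0100 (head:  ^)
Step 3: in state A at pos 0, read 1 -> (A,1)->write 0,move L,goto B. Now: state=B, head=-1, tape[-2..2]=00000 (head:  ^)
Step 4: in state B at pos -1, read 0 -> (B,0)->write 1,move L,goto A. Now: state=A, head=-2, tape[-3..2]=001000 (head:  ^)
Step 5: in state A at pos -2, read 0 -> (A,0)->write 1,move R,goto C. Now: state=C, head=-1, tape[-3..2]=011000 (head:   ^)
Step 6: in state C at pos -1, read 1 -> (C,1)->write 1,move R,goto B. Now: state=B, head=0, tape[-3..2]=011000 (head:    ^)
Step 7: in state B at pos 0, read 0 -> (B,0)->write 1,move L,goto A. Now: state=A, head=-1, tape[-3..2]=011100 (head:   ^)
Step 8: in state A at pos -1, read 1 -> (A,1)->write 0,move L,goto B. Now: state=B, head=-2, tape[-3..2]=010100 (head:  ^)
Step 9: in state B at pos -2, read 1 -> (B,1)->write 0,move L,goto H. Now: state=H, head=-3, tape[-4..2]=0000100 (head:  ^)

Answer: -3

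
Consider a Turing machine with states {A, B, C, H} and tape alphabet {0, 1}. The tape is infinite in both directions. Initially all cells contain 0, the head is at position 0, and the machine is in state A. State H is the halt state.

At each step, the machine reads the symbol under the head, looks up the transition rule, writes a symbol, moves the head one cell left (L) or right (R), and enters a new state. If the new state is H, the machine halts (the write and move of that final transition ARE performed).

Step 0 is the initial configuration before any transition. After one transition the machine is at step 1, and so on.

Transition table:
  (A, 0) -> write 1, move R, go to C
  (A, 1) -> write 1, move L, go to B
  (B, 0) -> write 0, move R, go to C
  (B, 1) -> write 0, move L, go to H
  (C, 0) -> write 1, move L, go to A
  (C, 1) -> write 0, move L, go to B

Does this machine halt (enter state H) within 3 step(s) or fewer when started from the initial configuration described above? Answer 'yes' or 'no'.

Answer: no

Derivation:
Step 1: in state A at pos 0, read 0 -> (A,0)->write 1,move R,goto C. Now: state=C, head=1, tape[-1..2]=0100 (head:   ^)
Step 2: in state C at pos 1, read 0 -> (C,0)->write 1,move L,goto A. Now: state=A, head=0, tape[-1..2]=0110 (head:  ^)
Step 3: in state A at pos 0, read 1 -> (A,1)->write 1,move L,goto B. Now: state=B, head=-1, tape[-2..2]=00110 (head:  ^)
After 3 step(s): state = B (not H) -> not halted within 3 -> no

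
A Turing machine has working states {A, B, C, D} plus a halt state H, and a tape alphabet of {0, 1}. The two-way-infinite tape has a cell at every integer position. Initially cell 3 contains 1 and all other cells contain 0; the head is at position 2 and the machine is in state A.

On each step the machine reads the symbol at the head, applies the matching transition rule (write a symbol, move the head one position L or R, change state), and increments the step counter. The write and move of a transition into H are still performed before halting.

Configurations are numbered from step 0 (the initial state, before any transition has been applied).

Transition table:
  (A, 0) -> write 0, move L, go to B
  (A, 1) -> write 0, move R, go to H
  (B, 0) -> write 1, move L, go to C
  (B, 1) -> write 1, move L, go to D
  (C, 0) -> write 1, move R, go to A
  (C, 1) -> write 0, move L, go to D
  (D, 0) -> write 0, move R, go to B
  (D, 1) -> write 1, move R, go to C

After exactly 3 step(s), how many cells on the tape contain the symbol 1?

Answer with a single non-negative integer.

Answer: 3

Derivation:
Step 1: in state A at pos 2, read 0 -> (A,0)->write 0,move L,goto B. Now: state=B, head=1, tape[0..4]=00010 (head:  ^)
Step 2: in state B at pos 1, read 0 -> (B,0)->write 1,move L,goto C. Now: state=C, head=0, tape[-1..4]=001010 (head:  ^)
Step 3: in state C at pos 0, read 0 -> (C,0)->write 1,move R,goto A. Now: state=A, head=1, tape[-1..4]=011010 (head:   ^)
Cells containing 1 after step 3: {0, 1, 3} -> 3 cell(s)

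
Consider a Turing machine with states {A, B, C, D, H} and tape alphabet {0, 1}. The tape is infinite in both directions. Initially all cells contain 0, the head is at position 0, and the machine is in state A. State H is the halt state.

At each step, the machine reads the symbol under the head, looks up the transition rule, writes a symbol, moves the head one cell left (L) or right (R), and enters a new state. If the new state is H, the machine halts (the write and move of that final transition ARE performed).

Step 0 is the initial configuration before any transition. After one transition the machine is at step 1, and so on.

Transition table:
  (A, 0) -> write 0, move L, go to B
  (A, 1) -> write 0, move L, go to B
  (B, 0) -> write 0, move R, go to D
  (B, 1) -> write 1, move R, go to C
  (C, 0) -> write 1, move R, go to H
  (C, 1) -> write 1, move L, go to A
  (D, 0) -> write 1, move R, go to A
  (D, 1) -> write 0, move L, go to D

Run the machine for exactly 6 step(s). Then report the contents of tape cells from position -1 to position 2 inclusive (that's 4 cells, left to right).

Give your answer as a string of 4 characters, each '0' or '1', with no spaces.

Answer: 0110

Derivation:
Step 1: in state A at pos 0, read 0 -> (A,0)->write 0,move L,goto B. Now: state=B, head=-1, tape[-2..1]=0000 (head:  ^)
Step 2: in state B at pos -1, read 0 -> (B,0)->write 0,move R,goto D. Now: state=D, head=0, tape[-2..1]=0000 (head:   ^)
Step 3: in state D at pos 0, read 0 -> (D,0)->write 1,move R,goto A. Now: state=A, head=1, tape[-2..2]=00100 (head:    ^)
Step 4: in state A at pos 1, read 0 -> (A,0)->write 0,move L,goto B. Now: state=B, head=0, tape[-2..2]=00100 (head:   ^)
Step 5: in state B at pos 0, read 1 -> (B,1)->write 1,move R,goto C. Now: state=C, head=1, tape[-2..2]=00100 (head:    ^)
Step 6: in state C at pos 1, read 0 -> (C,0)->write 1,move R,goto H. Now: state=H, head=2, tape[-2..3]=001100 (head:     ^)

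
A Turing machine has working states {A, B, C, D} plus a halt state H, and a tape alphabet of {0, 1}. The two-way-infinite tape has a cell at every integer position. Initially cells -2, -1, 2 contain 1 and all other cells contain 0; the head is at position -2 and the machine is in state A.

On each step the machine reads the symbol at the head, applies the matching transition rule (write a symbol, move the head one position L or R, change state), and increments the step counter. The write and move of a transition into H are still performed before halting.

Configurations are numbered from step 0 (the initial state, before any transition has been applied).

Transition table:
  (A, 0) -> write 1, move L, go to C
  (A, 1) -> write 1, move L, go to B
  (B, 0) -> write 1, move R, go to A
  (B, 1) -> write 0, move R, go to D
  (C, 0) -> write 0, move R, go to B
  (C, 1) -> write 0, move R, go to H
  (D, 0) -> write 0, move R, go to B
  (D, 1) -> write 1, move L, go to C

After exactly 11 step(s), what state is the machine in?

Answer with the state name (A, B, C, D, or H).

Step 1: in state A at pos -2, read 1 -> (A,1)->write 1,move L,goto B. Now: state=B, head=-3, tape[-4..3]=00110010 (head:  ^)
Step 2: in state B at pos -3, read 0 -> (B,0)->write 1,move R,goto A. Now: state=A, head=-2, tape[-4..3]=01110010 (head:   ^)
Step 3: in state A at pos -2, read 1 -> (A,1)->write 1,move L,goto B. Now: state=B, head=-3, tape[-4..3]=01110010 (head:  ^)
Step 4: in state B at pos -3, read 1 -> (B,1)->write 0,move R,goto D. Now: state=D, head=-2, tape[-4..3]=00110010 (head:   ^)
Step 5: in state D at pos -2, read 1 -> (D,1)->write 1,move L,goto C. Now: state=C, head=-3, tape[-4..3]=00110010 (head:  ^)
Step 6: in state C at pos -3, read 0 -> (C,0)->write 0,move R,goto B. Now: state=B, head=-2, tape[-4..3]=00110010 (head:   ^)
Step 7: in state B at pos -2, read 1 -> (B,1)->write 0,move R,goto D. Now: state=D, head=-1, tape[-4..3]=00010010 (head:    ^)
Step 8: in state D at pos -1, read 1 -> (D,1)->write 1,move L,goto C. Now: state=C, head=-2, tape[-4..3]=00010010 (head:   ^)
Step 9: in state C at pos -2, read 0 -> (C,0)->write 0,move R,goto B. Now: state=B, head=-1, tape[-4..3]=00010010 (head:    ^)
Step 10: in state B at pos -1, read 1 -> (B,1)->write 0,move R,goto D. Now: state=D, head=0, tape[-4..3]=00000010 (head:     ^)
Step 11: in state D at pos 0, read 0 -> (D,0)->write 0,move R,goto B. Now: state=B, head=1, tape[-4..3]=00000010 (head:      ^)

Answer: B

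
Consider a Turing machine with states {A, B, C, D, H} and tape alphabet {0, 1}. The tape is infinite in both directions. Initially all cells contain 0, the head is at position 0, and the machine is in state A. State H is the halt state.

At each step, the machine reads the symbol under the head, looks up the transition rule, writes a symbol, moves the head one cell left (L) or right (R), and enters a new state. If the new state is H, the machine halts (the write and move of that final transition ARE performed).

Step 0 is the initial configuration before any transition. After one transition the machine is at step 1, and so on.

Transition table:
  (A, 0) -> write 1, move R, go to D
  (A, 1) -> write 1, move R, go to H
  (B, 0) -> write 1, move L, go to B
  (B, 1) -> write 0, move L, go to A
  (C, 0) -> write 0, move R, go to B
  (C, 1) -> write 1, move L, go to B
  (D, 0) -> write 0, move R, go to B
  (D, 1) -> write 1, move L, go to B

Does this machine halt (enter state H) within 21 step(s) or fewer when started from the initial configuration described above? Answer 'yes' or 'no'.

Answer: yes

Derivation:
Step 1: in state A at pos 0, read 0 -> (A,0)->write 1,move R,goto D. Now: state=D, head=1, tape[-1..2]=0100 (head:   ^)
Step 2: in state D at pos 1, read 0 -> (D,0)->write 0,move R,goto B. Now: state=B, head=2, tape[-1..3]=01000 (head:    ^)
Step 3: in state B at pos 2, read 0 -> (B,0)->write 1,move L,goto B. Now: state=B, head=1, tape[-1..3]=01010 (head:   ^)
Step 4: in state B at pos 1, read 0 -> (B,0)->write 1,move L,goto B. Now: state=B, head=0, tape[-1..3]=01110 (head:  ^)
Step 5: in state B at pos 0, read 1 -> (B,1)->write 0,move L,goto A. Now: state=A, head=-1, tape[-2..3]=000110 (head:  ^)
Step 6: in state A at pos -1, read 0 -> (A,0)->write 1,move R,goto D. Now: state=D, head=0, tape[-2..3]=010110 (head:   ^)
Step 7: in state D at pos 0, read 0 -> (D,0)->write 0,move R,goto B. Now: state=B, head=1, tape[-2..3]=010110 (head:    ^)
Step 8: in state B at pos 1, read 1 -> (B,1)->write 0,move L,goto A. Now: state=A, head=0, tape[-2..3]=010010 (head:   ^)
Step 9: in state A at pos 0, read 0 -> (A,0)->write 1,move R,goto D. Now: state=D, head=1, tape[-2..3]=011010 (head:    ^)
Step 10: in state D at pos 1, read 0 -> (D,0)->write 0,move R,goto B. Now: state=B, head=2, tape[-2..3]=011010 (head:     ^)
Step 11: in state B at pos 2, read 1 -> (B,1)->write 0,move L,goto A. Now: state=A, head=1, tape[-2..3]=011000 (head:    ^)
Step 12: in state A at pos 1, read 0 -> (A,0)->write 1,move R,goto D. Now: state=D, head=2, tape[-2..3]=011100 (head:     ^)
Step 13: in state D at pos 2, read 0 -> (D,0)->write 0,move R,goto B. Now: state=B, head=3, tape[-2..4]=0111000 (head:      ^)
Step 14: in state B at pos 3, read 0 -> (B,0)->write 1,move L,goto B. Now: state=B, head=2, tape[-2..4]=0111010 (head:     ^)
Step 15: in state B at pos 2, read 0 -> (B,0)->write 1,move L,goto B. Now: state=B, head=1, tape[-2..4]=0111110 (head:    ^)
Step 16: in state B at pos 1, read 1 -> (B,1)->write 0,move L,goto A. Now: state=A, head=0, tape[-2..4]=0110110 (head:   ^)
Step 17: in state A at pos 0, read 1 -> (A,1)->write 1,move R,goto H. Now: state=H, head=1, tape[-2..4]=0110110 (head:    ^)
State H reached at step 17; 17 <= 21 -> yes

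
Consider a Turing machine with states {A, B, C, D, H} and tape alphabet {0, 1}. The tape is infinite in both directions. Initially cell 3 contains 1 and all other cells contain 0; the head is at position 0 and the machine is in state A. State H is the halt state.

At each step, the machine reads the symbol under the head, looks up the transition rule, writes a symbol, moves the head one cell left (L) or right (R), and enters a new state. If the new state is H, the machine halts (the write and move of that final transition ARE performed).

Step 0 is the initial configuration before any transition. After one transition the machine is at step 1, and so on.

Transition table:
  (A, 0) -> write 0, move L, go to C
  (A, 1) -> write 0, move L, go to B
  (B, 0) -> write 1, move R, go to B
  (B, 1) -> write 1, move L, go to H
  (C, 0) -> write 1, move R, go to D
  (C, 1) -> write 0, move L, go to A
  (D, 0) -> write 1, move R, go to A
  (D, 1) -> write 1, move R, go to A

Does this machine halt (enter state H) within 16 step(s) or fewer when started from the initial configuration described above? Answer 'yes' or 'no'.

Answer: yes

Derivation:
Step 1: in state A at pos 0, read 0 -> (A,0)->write 0,move L,goto C. Now: state=C, head=-1, tape[-2..4]=0000010 (head:  ^)
Step 2: in state C at pos -1, read 0 -> (C,0)->write 1,move R,goto D. Now: state=D, head=0, tape[-2..4]=0100010 (head:   ^)
Step 3: in state D at pos 0, read 0 -> (D,0)->write 1,move R,goto A. Now: state=A, head=1, tape[-2..4]=0110010 (head:    ^)
Step 4: in state A at pos 1, read 0 -> (A,0)->write 0,move L,goto C. Now: state=C, head=0, tape[-2..4]=0110010 (head:   ^)
Step 5: in state C at pos 0, read 1 -> (C,1)->write 0,move L,goto A. Now: state=A, head=-1, tape[-2..4]=0100010 (head:  ^)
Step 6: in state A at pos -1, read 1 -> (A,1)->write 0,move L,goto B. Now: state=B, head=-2, tape[-3..4]=00000010 (head:  ^)
Step 7: in state B at pos -2, read 0 -> (B,0)->write 1,move R,goto B. Now: state=B, head=-1, tape[-3..4]=01000010 (head:   ^)
Step 8: in state B at pos -1, read 0 -> (B,0)->write 1,move R,goto B. Now: state=B, head=0, tape[-3..4]=01100010 (head:    ^)
Step 9: in state B at pos 0, read 0 -> (B,0)->write 1,move R,goto B. Now: state=B, head=1, tape[-3..4]=01110010 (head:     ^)
Step 10: in state B at pos 1, read 0 -> (B,0)->write 1,move R,goto B. Now: state=B, head=2, tape[-3..4]=01111010 (head:      ^)
Step 11: in state B at pos 2, read 0 -> (B,0)->write 1,move R,goto B. Now: state=B, head=3, tape[-3..4]=01111110 (head:       ^)
Step 12: in state B at pos 3, read 1 -> (B,1)->write 1,move L,goto H. Now: state=H, head=2, tape[-3..4]=01111110 (head:      ^)
State H reached at step 12; 12 <= 16 -> yes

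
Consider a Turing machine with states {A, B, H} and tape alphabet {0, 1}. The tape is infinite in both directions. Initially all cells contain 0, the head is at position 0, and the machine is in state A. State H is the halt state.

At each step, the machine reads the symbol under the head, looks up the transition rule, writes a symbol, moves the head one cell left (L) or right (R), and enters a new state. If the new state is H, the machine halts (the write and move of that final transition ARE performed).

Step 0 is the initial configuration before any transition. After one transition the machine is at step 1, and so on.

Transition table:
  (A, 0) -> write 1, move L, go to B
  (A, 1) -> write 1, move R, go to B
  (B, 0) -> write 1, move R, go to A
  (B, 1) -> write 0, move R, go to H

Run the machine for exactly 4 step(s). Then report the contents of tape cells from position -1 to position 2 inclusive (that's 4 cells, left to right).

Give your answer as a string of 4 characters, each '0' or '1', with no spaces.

Step 1: in state A at pos 0, read 0 -> (A,0)->write 1,move L,goto B. Now: state=B, head=-1, tape[-2..1]=0010 (head:  ^)
Step 2: in state B at pos -1, read 0 -> (B,0)->write 1,move R,goto A. Now: state=A, head=0, tape[-2..1]=0110 (head:   ^)
Step 3: in state A at pos 0, read 1 -> (A,1)->write 1,move R,goto B. Now: state=B, head=1, tape[-2..2]=01100 (head:    ^)
Step 4: in state B at pos 1, read 0 -> (B,0)->write 1,move R,goto A. Now: state=A, head=2, tape[-2..3]=011100 (head:     ^)

Answer: 1110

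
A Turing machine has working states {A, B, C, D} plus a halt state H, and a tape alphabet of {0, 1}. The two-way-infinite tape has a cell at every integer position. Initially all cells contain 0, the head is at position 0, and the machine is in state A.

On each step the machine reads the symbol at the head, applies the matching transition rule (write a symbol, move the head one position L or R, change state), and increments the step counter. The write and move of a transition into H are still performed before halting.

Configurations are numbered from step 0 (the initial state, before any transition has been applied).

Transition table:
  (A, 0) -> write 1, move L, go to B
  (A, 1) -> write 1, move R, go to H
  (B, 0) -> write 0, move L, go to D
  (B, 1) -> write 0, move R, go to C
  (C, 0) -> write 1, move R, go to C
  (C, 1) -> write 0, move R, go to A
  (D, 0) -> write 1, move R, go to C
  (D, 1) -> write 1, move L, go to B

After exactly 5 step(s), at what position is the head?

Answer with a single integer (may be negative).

Step 1: in state A at pos 0, read 0 -> (A,0)->write 1,move L,goto B. Now: state=B, head=-1, tape[-2..1]=0010 (head:  ^)
Step 2: in state B at pos -1, read 0 -> (B,0)->write 0,move L,goto D. Now: state=D, head=-2, tape[-3..1]=00010 (head:  ^)
Step 3: in state D at pos -2, read 0 -> (D,0)->write 1,move R,goto C. Now: state=C, head=-1, tape[-3..1]=01010 (head:   ^)
Step 4: in state C at pos -1, read 0 -> (C,0)->write 1,move R,goto C. Now: state=C, head=0, tape[-3..1]=01110 (head:    ^)
Step 5: in state C at pos 0, read 1 -> (C,1)->write 0,move R,goto A. Now: state=A, head=1, tape[-3..2]=011000 (head:     ^)

Answer: 1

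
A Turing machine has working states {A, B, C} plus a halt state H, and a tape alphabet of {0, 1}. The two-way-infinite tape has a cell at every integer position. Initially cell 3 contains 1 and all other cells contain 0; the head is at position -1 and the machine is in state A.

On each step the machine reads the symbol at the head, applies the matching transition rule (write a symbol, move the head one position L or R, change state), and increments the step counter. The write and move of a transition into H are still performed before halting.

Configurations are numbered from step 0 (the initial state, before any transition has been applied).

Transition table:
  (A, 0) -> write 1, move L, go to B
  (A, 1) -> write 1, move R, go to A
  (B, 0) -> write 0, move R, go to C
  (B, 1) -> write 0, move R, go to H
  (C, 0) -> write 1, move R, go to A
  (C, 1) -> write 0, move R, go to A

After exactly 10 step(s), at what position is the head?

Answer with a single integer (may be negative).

Answer: 1

Derivation:
Step 1: in state A at pos -1, read 0 -> (A,0)->write 1,move L,goto B. Now: state=B, head=-2, tape[-3..4]=00100010 (head:  ^)
Step 2: in state B at pos -2, read 0 -> (B,0)->write 0,move R,goto C. Now: state=C, head=-1, tape[-3..4]=00100010 (head:   ^)
Step 3: in state C at pos -1, read 1 -> (C,1)->write 0,move R,goto A. Now: state=A, head=0, tape[-3..4]=00000010 (head:    ^)
Step 4: in state A at pos 0, read 0 -> (A,0)->write 1,move L,goto B. Now: state=B, head=-1, tape[-3..4]=00010010 (head:   ^)
Step 5: in state B at pos -1, read 0 -> (B,0)->write 0,move R,goto C. Now: state=C, head=0, tape[-3..4]=00010010 (head:    ^)
Step 6: in state C at pos 0, read 1 -> (C,1)->write 0,move R,goto A. Now: state=A, head=1, tape[-3..4]=00000010 (head:     ^)
Step 7: in state A at pos 1, read 0 -> (A,0)->write 1,move L,goto B. Now: state=B, head=0, tape[-3..4]=00001010 (head:    ^)
Step 8: in state B at pos 0, read 0 -> (B,0)->write 0,move R,goto C. Now: state=C, head=1, tape[-3..4]=00001010 (head:     ^)
Step 9: in state C at pos 1, read 1 -> (C,1)->write 0,move R,goto A. Now: state=A, head=2, tape[-3..4]=00000010 (head:      ^)
Step 10: in state A at pos 2, read 0 -> (A,0)->write 1,move L,goto B. Now: state=B, head=1, tape[-3..4]=00000110 (head:     ^)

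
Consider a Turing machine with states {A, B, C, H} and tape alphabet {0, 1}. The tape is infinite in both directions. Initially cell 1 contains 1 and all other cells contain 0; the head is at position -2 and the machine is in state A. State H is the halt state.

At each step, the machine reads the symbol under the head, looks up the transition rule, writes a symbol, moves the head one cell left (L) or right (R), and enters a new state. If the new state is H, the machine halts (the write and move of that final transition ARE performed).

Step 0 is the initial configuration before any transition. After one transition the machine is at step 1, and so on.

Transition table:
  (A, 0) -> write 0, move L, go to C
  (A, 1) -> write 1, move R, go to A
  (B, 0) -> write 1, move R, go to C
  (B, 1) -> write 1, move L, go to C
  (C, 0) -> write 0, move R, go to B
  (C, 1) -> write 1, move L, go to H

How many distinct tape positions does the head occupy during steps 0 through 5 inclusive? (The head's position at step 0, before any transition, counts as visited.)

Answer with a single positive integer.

Step 1: in state A at pos -2, read 0 -> (A,0)->write 0,move L,goto C. Now: state=C, head=-3, tape[-4..2]=0000010 (head:  ^)
Step 2: in state C at pos -3, read 0 -> (C,0)->write 0,move R,goto B. Now: state=B, head=-2, tape[-4..2]=0000010 (head:   ^)
Step 3: in state B at pos -2, read 0 -> (B,0)->write 1,move R,goto C. Now: state=C, head=-1, tape[-4..2]=0010010 (head:    ^)
Step 4: in state C at pos -1, read 0 -> (C,0)->write 0,move R,goto B. Now: state=B, head=0, tape[-4..2]=0010010 (head:     ^)
Step 5: in state B at pos 0, read 0 -> (B,0)->write 1,move R,goto C. Now: state=C, head=1, tape[-4..2]=0010110 (head:      ^)
Head positions at steps 0..5: starting at -2, distinct positions visited = {-3, -2, -1, 0, 1} -> 5 position(s)

Answer: 5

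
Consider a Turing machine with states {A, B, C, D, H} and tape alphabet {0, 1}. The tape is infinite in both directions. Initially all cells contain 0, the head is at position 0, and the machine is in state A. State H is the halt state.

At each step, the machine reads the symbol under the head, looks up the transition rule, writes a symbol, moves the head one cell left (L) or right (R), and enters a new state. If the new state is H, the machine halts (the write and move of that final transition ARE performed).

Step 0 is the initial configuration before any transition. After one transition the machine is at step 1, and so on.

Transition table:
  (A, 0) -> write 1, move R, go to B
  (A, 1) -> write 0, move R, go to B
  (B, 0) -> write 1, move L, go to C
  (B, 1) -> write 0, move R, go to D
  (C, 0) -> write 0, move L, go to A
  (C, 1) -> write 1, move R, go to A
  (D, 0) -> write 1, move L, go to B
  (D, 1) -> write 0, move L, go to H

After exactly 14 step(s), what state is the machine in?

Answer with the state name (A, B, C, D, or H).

Step 1: in state A at pos 0, read 0 -> (A,0)->write 1,move R,goto B. Now: state=B, head=1, tape[-1..2]=0100 (head:   ^)
Step 2: in state B at pos 1, read 0 -> (B,0)->write 1,move L,goto C. Now: state=C, head=0, tape[-1..2]=0110 (head:  ^)
Step 3: in state C at pos 0, read 1 -> (C,1)->write 1,move R,goto A. Now: state=A, head=1, tape[-1..2]=0110 (head:   ^)
Step 4: in state A at pos 1, read 1 -> (A,1)->write 0,move R,goto B. Now: state=B, head=2, tape[-1..3]=01000 (head:    ^)
Step 5: in state B at pos 2, read 0 -> (B,0)->write 1,move L,goto C. Now: state=C, head=1, tape[-1..3]=01010 (head:   ^)
Step 6: in state C at pos 1, read 0 -> (C,0)->write 0,move L,goto A. Now: state=A, head=0, tape[-1..3]=01010 (head:  ^)
Step 7: in state A at pos 0, read 1 -> (A,1)->write 0,move R,goto B. Now: state=B, head=1, tape[-1..3]=00010 (head:   ^)
Step 8: in state B at pos 1, read 0 -> (B,0)->write 1,move L,goto C. Now: state=C, head=0, tape[-1..3]=00110 (head:  ^)
Step 9: in state C at pos 0, read 0 -> (C,0)->write 0,move L,goto A. Now: state=A, head=-1, tape[-2..3]=000110 (head:  ^)
Step 10: in state A at pos -1, read 0 -> (A,0)->write 1,move R,goto B. Now: state=B, head=0, tape[-2..3]=010110 (head:   ^)
Step 11: in state B at pos 0, read 0 -> (B,0)->write 1,move L,goto C. Now: state=C, head=-1, tape[-2..3]=011110 (head:  ^)
Step 12: in state C at pos -1, read 1 -> (C,1)->write 1,move R,goto A. Now: state=A, head=0, tape[-2..3]=011110 (head:   ^)
Step 13: in state A at pos 0, read 1 -> (A,1)->write 0,move R,goto B. Now: state=B, head=1, tape[-2..3]=010110 (head:    ^)
Step 14: in state B at pos 1, read 1 -> (B,1)->write 0,move R,goto D. Now: state=D, head=2, tape[-2..3]=010010 (head:     ^)

Answer: D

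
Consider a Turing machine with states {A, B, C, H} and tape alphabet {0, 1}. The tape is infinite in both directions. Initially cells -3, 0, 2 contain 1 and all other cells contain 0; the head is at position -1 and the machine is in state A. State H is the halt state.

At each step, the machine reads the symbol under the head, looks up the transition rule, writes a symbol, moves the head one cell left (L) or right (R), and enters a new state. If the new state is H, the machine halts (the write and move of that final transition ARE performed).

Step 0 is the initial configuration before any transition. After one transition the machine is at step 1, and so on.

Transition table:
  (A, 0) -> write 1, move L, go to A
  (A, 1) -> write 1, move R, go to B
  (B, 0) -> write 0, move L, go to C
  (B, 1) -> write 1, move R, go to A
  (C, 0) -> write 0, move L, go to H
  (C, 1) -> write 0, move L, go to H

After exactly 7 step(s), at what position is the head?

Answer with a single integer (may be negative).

Step 1: in state A at pos -1, read 0 -> (A,0)->write 1,move L,goto A. Now: state=A, head=-2, tape[-4..3]=01011010 (head:   ^)
Step 2: in state A at pos -2, read 0 -> (A,0)->write 1,move L,goto A. Now: state=A, head=-3, tape[-4..3]=01111010 (head:  ^)
Step 3: in state A at pos -3, read 1 -> (A,1)->write 1,move R,goto B. Now: state=B, head=-2, tape[-4..3]=01111010 (head:   ^)
Step 4: in state B at pos -2, read 1 -> (B,1)->write 1,move R,goto A. Now: state=A, head=-1, tape[-4..3]=01111010 (head:    ^)
Step 5: in state A at pos -1, read 1 -> (A,1)->write 1,move R,goto B. Now: state=B, head=0, tape[-4..3]=01111010 (head:     ^)
Step 6: in state B at pos 0, read 1 -> (B,1)->write 1,move R,goto A. Now: state=A, head=1, tape[-4..3]=01111010 (head:      ^)
Step 7: in state A at pos 1, read 0 -> (A,0)->write 1,move L,goto A. Now: state=A, head=0, tape[-4..3]=01111110 (head:     ^)

Answer: 0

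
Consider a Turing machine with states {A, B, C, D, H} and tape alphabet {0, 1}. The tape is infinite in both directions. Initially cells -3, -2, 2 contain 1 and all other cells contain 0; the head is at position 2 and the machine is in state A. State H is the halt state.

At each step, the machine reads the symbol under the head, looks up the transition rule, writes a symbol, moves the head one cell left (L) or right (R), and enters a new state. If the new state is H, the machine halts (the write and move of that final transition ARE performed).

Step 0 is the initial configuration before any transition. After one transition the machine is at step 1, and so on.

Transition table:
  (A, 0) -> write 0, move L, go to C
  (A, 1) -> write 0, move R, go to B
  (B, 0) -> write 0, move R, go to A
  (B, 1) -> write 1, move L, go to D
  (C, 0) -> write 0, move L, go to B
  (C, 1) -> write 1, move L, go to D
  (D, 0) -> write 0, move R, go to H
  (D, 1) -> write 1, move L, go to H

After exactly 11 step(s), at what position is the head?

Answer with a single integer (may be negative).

Answer: 1

Derivation:
Step 1: in state A at pos 2, read 1 -> (A,1)->write 0,move R,goto B. Now: state=B, head=3, tape[-4..4]=011000000 (head:        ^)
Step 2: in state B at pos 3, read 0 -> (B,0)->write 0,move R,goto A. Now: state=A, head=4, tape[-4..5]=0110000000 (head:         ^)
Step 3: in state A at pos 4, read 0 -> (A,0)->write 0,move L,goto C. Now: state=C, head=3, tape[-4..5]=0110000000 (head:        ^)
Step 4: in state C at pos 3, read 0 -> (C,0)->write 0,move L,goto B. Now: state=B, head=2, tape[-4..5]=0110000000 (head:       ^)
Step 5: in state B at pos 2, read 0 -> (B,0)->write 0,move R,goto A. Now: state=A, head=3, tape[-4..5]=0110000000 (head:        ^)
Step 6: in state A at pos 3, read 0 -> (A,0)->write 0,move L,goto C. Now: state=C, head=2, tape[-4..5]=0110000000 (head:       ^)
Step 7: in state C at pos 2, read 0 -> (C,0)->write 0,move L,goto B. Now: state=B, head=1, tape[-4..5]=0110000000 (head:      ^)
Step 8: in state B at pos 1, read 0 -> (B,0)->write 0,move R,goto A. Now: state=A, head=2, tape[-4..5]=0110000000 (head:       ^)
Step 9: in state A at pos 2, read 0 -> (A,0)->write 0,move L,goto C. Now: state=C, head=1, tape[-4..5]=0110000000 (head:      ^)
Step 10: in state C at pos 1, read 0 -> (C,0)->write 0,move L,goto B. Now: state=B, head=0, tape[-4..5]=0110000000 (head:     ^)
Step 11: in state B at pos 0, read 0 -> (B,0)->write 0,move R,goto A. Now: state=A, head=1, tape[-4..5]=0110000000 (head:      ^)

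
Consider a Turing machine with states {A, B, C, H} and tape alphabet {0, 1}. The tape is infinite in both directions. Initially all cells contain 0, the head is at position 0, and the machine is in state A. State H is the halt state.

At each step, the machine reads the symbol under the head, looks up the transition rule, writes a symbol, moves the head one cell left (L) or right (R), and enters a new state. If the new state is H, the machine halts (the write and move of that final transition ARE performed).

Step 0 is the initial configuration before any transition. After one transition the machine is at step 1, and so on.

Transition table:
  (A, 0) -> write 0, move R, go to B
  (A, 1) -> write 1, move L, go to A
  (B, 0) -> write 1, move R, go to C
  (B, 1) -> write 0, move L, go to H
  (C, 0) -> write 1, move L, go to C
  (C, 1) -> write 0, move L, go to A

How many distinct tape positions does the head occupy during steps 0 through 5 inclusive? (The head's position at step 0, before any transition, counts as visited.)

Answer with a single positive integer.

Answer: 3

Derivation:
Step 1: in state A at pos 0, read 0 -> (A,0)->write 0,move R,goto B. Now: state=B, head=1, tape[-1..2]=0000 (head:   ^)
Step 2: in state B at pos 1, read 0 -> (B,0)->write 1,move R,goto C. Now: state=C, head=2, tape[-1..3]=00100 (head:    ^)
Step 3: in state C at pos 2, read 0 -> (C,0)->write 1,move L,goto C. Now: state=C, head=1, tape[-1..3]=00110 (head:   ^)
Step 4: in state C at pos 1, read 1 -> (C,1)->write 0,move L,goto A. Now: state=A, head=0, tape[-1..3]=00010 (head:  ^)
Step 5: in state A at pos 0, read 0 -> (A,0)->write 0,move R,goto B. Now: state=B, head=1, tape[-1..3]=00010 (head:   ^)
Head positions at steps 0..5: starting at 0, distinct positions visited = {0, 1, 2} -> 3 position(s)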